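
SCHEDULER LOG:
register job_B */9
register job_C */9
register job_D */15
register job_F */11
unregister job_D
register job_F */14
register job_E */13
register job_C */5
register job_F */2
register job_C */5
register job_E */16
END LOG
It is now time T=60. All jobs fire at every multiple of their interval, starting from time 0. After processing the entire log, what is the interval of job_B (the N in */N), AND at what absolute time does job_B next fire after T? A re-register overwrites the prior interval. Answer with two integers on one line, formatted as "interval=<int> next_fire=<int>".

Answer: interval=9 next_fire=63

Derivation:
Op 1: register job_B */9 -> active={job_B:*/9}
Op 2: register job_C */9 -> active={job_B:*/9, job_C:*/9}
Op 3: register job_D */15 -> active={job_B:*/9, job_C:*/9, job_D:*/15}
Op 4: register job_F */11 -> active={job_B:*/9, job_C:*/9, job_D:*/15, job_F:*/11}
Op 5: unregister job_D -> active={job_B:*/9, job_C:*/9, job_F:*/11}
Op 6: register job_F */14 -> active={job_B:*/9, job_C:*/9, job_F:*/14}
Op 7: register job_E */13 -> active={job_B:*/9, job_C:*/9, job_E:*/13, job_F:*/14}
Op 8: register job_C */5 -> active={job_B:*/9, job_C:*/5, job_E:*/13, job_F:*/14}
Op 9: register job_F */2 -> active={job_B:*/9, job_C:*/5, job_E:*/13, job_F:*/2}
Op 10: register job_C */5 -> active={job_B:*/9, job_C:*/5, job_E:*/13, job_F:*/2}
Op 11: register job_E */16 -> active={job_B:*/9, job_C:*/5, job_E:*/16, job_F:*/2}
Final interval of job_B = 9
Next fire of job_B after T=60: (60//9+1)*9 = 63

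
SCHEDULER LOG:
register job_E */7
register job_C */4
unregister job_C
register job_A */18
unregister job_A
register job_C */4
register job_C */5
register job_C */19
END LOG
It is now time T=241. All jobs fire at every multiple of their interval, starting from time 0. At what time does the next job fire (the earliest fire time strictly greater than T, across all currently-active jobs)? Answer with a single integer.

Answer: 245

Derivation:
Op 1: register job_E */7 -> active={job_E:*/7}
Op 2: register job_C */4 -> active={job_C:*/4, job_E:*/7}
Op 3: unregister job_C -> active={job_E:*/7}
Op 4: register job_A */18 -> active={job_A:*/18, job_E:*/7}
Op 5: unregister job_A -> active={job_E:*/7}
Op 6: register job_C */4 -> active={job_C:*/4, job_E:*/7}
Op 7: register job_C */5 -> active={job_C:*/5, job_E:*/7}
Op 8: register job_C */19 -> active={job_C:*/19, job_E:*/7}
  job_C: interval 19, next fire after T=241 is 247
  job_E: interval 7, next fire after T=241 is 245
Earliest fire time = 245 (job job_E)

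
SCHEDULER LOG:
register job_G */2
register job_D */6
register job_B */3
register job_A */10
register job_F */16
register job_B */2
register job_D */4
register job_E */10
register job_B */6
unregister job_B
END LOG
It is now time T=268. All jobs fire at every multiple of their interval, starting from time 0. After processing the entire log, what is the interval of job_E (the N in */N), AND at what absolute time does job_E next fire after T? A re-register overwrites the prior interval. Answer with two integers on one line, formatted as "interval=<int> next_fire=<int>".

Answer: interval=10 next_fire=270

Derivation:
Op 1: register job_G */2 -> active={job_G:*/2}
Op 2: register job_D */6 -> active={job_D:*/6, job_G:*/2}
Op 3: register job_B */3 -> active={job_B:*/3, job_D:*/6, job_G:*/2}
Op 4: register job_A */10 -> active={job_A:*/10, job_B:*/3, job_D:*/6, job_G:*/2}
Op 5: register job_F */16 -> active={job_A:*/10, job_B:*/3, job_D:*/6, job_F:*/16, job_G:*/2}
Op 6: register job_B */2 -> active={job_A:*/10, job_B:*/2, job_D:*/6, job_F:*/16, job_G:*/2}
Op 7: register job_D */4 -> active={job_A:*/10, job_B:*/2, job_D:*/4, job_F:*/16, job_G:*/2}
Op 8: register job_E */10 -> active={job_A:*/10, job_B:*/2, job_D:*/4, job_E:*/10, job_F:*/16, job_G:*/2}
Op 9: register job_B */6 -> active={job_A:*/10, job_B:*/6, job_D:*/4, job_E:*/10, job_F:*/16, job_G:*/2}
Op 10: unregister job_B -> active={job_A:*/10, job_D:*/4, job_E:*/10, job_F:*/16, job_G:*/2}
Final interval of job_E = 10
Next fire of job_E after T=268: (268//10+1)*10 = 270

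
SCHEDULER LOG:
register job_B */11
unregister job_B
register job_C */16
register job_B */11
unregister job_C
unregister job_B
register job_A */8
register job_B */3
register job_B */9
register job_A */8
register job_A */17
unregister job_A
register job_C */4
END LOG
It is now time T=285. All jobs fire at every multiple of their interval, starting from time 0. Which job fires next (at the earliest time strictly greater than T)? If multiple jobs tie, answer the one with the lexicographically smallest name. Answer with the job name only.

Answer: job_B

Derivation:
Op 1: register job_B */11 -> active={job_B:*/11}
Op 2: unregister job_B -> active={}
Op 3: register job_C */16 -> active={job_C:*/16}
Op 4: register job_B */11 -> active={job_B:*/11, job_C:*/16}
Op 5: unregister job_C -> active={job_B:*/11}
Op 6: unregister job_B -> active={}
Op 7: register job_A */8 -> active={job_A:*/8}
Op 8: register job_B */3 -> active={job_A:*/8, job_B:*/3}
Op 9: register job_B */9 -> active={job_A:*/8, job_B:*/9}
Op 10: register job_A */8 -> active={job_A:*/8, job_B:*/9}
Op 11: register job_A */17 -> active={job_A:*/17, job_B:*/9}
Op 12: unregister job_A -> active={job_B:*/9}
Op 13: register job_C */4 -> active={job_B:*/9, job_C:*/4}
  job_B: interval 9, next fire after T=285 is 288
  job_C: interval 4, next fire after T=285 is 288
Earliest = 288, winner (lex tiebreak) = job_B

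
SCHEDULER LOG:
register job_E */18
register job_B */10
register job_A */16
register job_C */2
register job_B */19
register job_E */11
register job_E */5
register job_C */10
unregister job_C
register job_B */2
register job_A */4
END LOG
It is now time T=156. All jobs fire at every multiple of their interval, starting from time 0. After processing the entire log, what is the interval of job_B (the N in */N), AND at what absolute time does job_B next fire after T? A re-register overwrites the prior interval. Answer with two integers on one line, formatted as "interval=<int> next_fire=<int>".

Op 1: register job_E */18 -> active={job_E:*/18}
Op 2: register job_B */10 -> active={job_B:*/10, job_E:*/18}
Op 3: register job_A */16 -> active={job_A:*/16, job_B:*/10, job_E:*/18}
Op 4: register job_C */2 -> active={job_A:*/16, job_B:*/10, job_C:*/2, job_E:*/18}
Op 5: register job_B */19 -> active={job_A:*/16, job_B:*/19, job_C:*/2, job_E:*/18}
Op 6: register job_E */11 -> active={job_A:*/16, job_B:*/19, job_C:*/2, job_E:*/11}
Op 7: register job_E */5 -> active={job_A:*/16, job_B:*/19, job_C:*/2, job_E:*/5}
Op 8: register job_C */10 -> active={job_A:*/16, job_B:*/19, job_C:*/10, job_E:*/5}
Op 9: unregister job_C -> active={job_A:*/16, job_B:*/19, job_E:*/5}
Op 10: register job_B */2 -> active={job_A:*/16, job_B:*/2, job_E:*/5}
Op 11: register job_A */4 -> active={job_A:*/4, job_B:*/2, job_E:*/5}
Final interval of job_B = 2
Next fire of job_B after T=156: (156//2+1)*2 = 158

Answer: interval=2 next_fire=158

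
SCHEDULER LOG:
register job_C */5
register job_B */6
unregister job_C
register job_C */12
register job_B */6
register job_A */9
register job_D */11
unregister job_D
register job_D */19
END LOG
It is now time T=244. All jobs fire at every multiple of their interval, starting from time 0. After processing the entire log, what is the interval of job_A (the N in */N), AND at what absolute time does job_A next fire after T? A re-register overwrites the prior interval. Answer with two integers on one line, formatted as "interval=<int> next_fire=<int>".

Answer: interval=9 next_fire=252

Derivation:
Op 1: register job_C */5 -> active={job_C:*/5}
Op 2: register job_B */6 -> active={job_B:*/6, job_C:*/5}
Op 3: unregister job_C -> active={job_B:*/6}
Op 4: register job_C */12 -> active={job_B:*/6, job_C:*/12}
Op 5: register job_B */6 -> active={job_B:*/6, job_C:*/12}
Op 6: register job_A */9 -> active={job_A:*/9, job_B:*/6, job_C:*/12}
Op 7: register job_D */11 -> active={job_A:*/9, job_B:*/6, job_C:*/12, job_D:*/11}
Op 8: unregister job_D -> active={job_A:*/9, job_B:*/6, job_C:*/12}
Op 9: register job_D */19 -> active={job_A:*/9, job_B:*/6, job_C:*/12, job_D:*/19}
Final interval of job_A = 9
Next fire of job_A after T=244: (244//9+1)*9 = 252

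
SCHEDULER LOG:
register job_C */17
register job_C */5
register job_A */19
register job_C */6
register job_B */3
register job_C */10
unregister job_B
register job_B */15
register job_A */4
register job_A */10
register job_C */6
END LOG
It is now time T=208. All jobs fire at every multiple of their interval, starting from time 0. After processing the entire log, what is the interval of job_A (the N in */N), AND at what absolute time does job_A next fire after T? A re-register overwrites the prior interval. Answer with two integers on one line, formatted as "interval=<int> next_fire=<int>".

Op 1: register job_C */17 -> active={job_C:*/17}
Op 2: register job_C */5 -> active={job_C:*/5}
Op 3: register job_A */19 -> active={job_A:*/19, job_C:*/5}
Op 4: register job_C */6 -> active={job_A:*/19, job_C:*/6}
Op 5: register job_B */3 -> active={job_A:*/19, job_B:*/3, job_C:*/6}
Op 6: register job_C */10 -> active={job_A:*/19, job_B:*/3, job_C:*/10}
Op 7: unregister job_B -> active={job_A:*/19, job_C:*/10}
Op 8: register job_B */15 -> active={job_A:*/19, job_B:*/15, job_C:*/10}
Op 9: register job_A */4 -> active={job_A:*/4, job_B:*/15, job_C:*/10}
Op 10: register job_A */10 -> active={job_A:*/10, job_B:*/15, job_C:*/10}
Op 11: register job_C */6 -> active={job_A:*/10, job_B:*/15, job_C:*/6}
Final interval of job_A = 10
Next fire of job_A after T=208: (208//10+1)*10 = 210

Answer: interval=10 next_fire=210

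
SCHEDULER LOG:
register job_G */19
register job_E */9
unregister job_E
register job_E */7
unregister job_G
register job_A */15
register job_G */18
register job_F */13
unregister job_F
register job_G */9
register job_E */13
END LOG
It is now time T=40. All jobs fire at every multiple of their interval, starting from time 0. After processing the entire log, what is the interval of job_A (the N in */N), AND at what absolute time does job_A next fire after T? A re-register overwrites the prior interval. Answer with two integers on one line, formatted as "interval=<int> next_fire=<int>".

Op 1: register job_G */19 -> active={job_G:*/19}
Op 2: register job_E */9 -> active={job_E:*/9, job_G:*/19}
Op 3: unregister job_E -> active={job_G:*/19}
Op 4: register job_E */7 -> active={job_E:*/7, job_G:*/19}
Op 5: unregister job_G -> active={job_E:*/7}
Op 6: register job_A */15 -> active={job_A:*/15, job_E:*/7}
Op 7: register job_G */18 -> active={job_A:*/15, job_E:*/7, job_G:*/18}
Op 8: register job_F */13 -> active={job_A:*/15, job_E:*/7, job_F:*/13, job_G:*/18}
Op 9: unregister job_F -> active={job_A:*/15, job_E:*/7, job_G:*/18}
Op 10: register job_G */9 -> active={job_A:*/15, job_E:*/7, job_G:*/9}
Op 11: register job_E */13 -> active={job_A:*/15, job_E:*/13, job_G:*/9}
Final interval of job_A = 15
Next fire of job_A after T=40: (40//15+1)*15 = 45

Answer: interval=15 next_fire=45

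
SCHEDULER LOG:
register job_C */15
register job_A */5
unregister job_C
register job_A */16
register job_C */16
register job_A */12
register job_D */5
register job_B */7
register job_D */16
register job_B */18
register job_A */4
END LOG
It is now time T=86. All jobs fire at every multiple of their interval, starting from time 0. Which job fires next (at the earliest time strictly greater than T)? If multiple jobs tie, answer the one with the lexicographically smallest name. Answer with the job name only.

Answer: job_A

Derivation:
Op 1: register job_C */15 -> active={job_C:*/15}
Op 2: register job_A */5 -> active={job_A:*/5, job_C:*/15}
Op 3: unregister job_C -> active={job_A:*/5}
Op 4: register job_A */16 -> active={job_A:*/16}
Op 5: register job_C */16 -> active={job_A:*/16, job_C:*/16}
Op 6: register job_A */12 -> active={job_A:*/12, job_C:*/16}
Op 7: register job_D */5 -> active={job_A:*/12, job_C:*/16, job_D:*/5}
Op 8: register job_B */7 -> active={job_A:*/12, job_B:*/7, job_C:*/16, job_D:*/5}
Op 9: register job_D */16 -> active={job_A:*/12, job_B:*/7, job_C:*/16, job_D:*/16}
Op 10: register job_B */18 -> active={job_A:*/12, job_B:*/18, job_C:*/16, job_D:*/16}
Op 11: register job_A */4 -> active={job_A:*/4, job_B:*/18, job_C:*/16, job_D:*/16}
  job_A: interval 4, next fire after T=86 is 88
  job_B: interval 18, next fire after T=86 is 90
  job_C: interval 16, next fire after T=86 is 96
  job_D: interval 16, next fire after T=86 is 96
Earliest = 88, winner (lex tiebreak) = job_A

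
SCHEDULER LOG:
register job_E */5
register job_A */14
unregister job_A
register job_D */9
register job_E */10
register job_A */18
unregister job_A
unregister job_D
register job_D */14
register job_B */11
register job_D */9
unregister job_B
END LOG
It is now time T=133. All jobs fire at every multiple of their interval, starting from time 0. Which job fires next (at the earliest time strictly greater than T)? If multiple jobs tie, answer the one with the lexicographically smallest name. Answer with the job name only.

Answer: job_D

Derivation:
Op 1: register job_E */5 -> active={job_E:*/5}
Op 2: register job_A */14 -> active={job_A:*/14, job_E:*/5}
Op 3: unregister job_A -> active={job_E:*/5}
Op 4: register job_D */9 -> active={job_D:*/9, job_E:*/5}
Op 5: register job_E */10 -> active={job_D:*/9, job_E:*/10}
Op 6: register job_A */18 -> active={job_A:*/18, job_D:*/9, job_E:*/10}
Op 7: unregister job_A -> active={job_D:*/9, job_E:*/10}
Op 8: unregister job_D -> active={job_E:*/10}
Op 9: register job_D */14 -> active={job_D:*/14, job_E:*/10}
Op 10: register job_B */11 -> active={job_B:*/11, job_D:*/14, job_E:*/10}
Op 11: register job_D */9 -> active={job_B:*/11, job_D:*/9, job_E:*/10}
Op 12: unregister job_B -> active={job_D:*/9, job_E:*/10}
  job_D: interval 9, next fire after T=133 is 135
  job_E: interval 10, next fire after T=133 is 140
Earliest = 135, winner (lex tiebreak) = job_D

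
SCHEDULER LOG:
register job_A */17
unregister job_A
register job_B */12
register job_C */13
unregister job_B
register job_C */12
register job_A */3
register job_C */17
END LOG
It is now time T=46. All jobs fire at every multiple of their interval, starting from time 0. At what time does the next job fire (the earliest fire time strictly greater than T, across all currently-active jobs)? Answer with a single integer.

Op 1: register job_A */17 -> active={job_A:*/17}
Op 2: unregister job_A -> active={}
Op 3: register job_B */12 -> active={job_B:*/12}
Op 4: register job_C */13 -> active={job_B:*/12, job_C:*/13}
Op 5: unregister job_B -> active={job_C:*/13}
Op 6: register job_C */12 -> active={job_C:*/12}
Op 7: register job_A */3 -> active={job_A:*/3, job_C:*/12}
Op 8: register job_C */17 -> active={job_A:*/3, job_C:*/17}
  job_A: interval 3, next fire after T=46 is 48
  job_C: interval 17, next fire after T=46 is 51
Earliest fire time = 48 (job job_A)

Answer: 48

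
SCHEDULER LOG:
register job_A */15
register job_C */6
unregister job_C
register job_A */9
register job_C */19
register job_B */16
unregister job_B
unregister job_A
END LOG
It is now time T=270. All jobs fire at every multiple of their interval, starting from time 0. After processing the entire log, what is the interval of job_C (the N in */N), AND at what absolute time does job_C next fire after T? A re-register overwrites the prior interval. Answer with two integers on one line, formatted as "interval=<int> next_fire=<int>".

Op 1: register job_A */15 -> active={job_A:*/15}
Op 2: register job_C */6 -> active={job_A:*/15, job_C:*/6}
Op 3: unregister job_C -> active={job_A:*/15}
Op 4: register job_A */9 -> active={job_A:*/9}
Op 5: register job_C */19 -> active={job_A:*/9, job_C:*/19}
Op 6: register job_B */16 -> active={job_A:*/9, job_B:*/16, job_C:*/19}
Op 7: unregister job_B -> active={job_A:*/9, job_C:*/19}
Op 8: unregister job_A -> active={job_C:*/19}
Final interval of job_C = 19
Next fire of job_C after T=270: (270//19+1)*19 = 285

Answer: interval=19 next_fire=285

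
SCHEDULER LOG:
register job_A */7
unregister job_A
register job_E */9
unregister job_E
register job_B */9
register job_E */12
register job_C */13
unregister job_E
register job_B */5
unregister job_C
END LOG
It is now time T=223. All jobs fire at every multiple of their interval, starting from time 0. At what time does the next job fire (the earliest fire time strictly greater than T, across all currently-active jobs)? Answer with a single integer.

Op 1: register job_A */7 -> active={job_A:*/7}
Op 2: unregister job_A -> active={}
Op 3: register job_E */9 -> active={job_E:*/9}
Op 4: unregister job_E -> active={}
Op 5: register job_B */9 -> active={job_B:*/9}
Op 6: register job_E */12 -> active={job_B:*/9, job_E:*/12}
Op 7: register job_C */13 -> active={job_B:*/9, job_C:*/13, job_E:*/12}
Op 8: unregister job_E -> active={job_B:*/9, job_C:*/13}
Op 9: register job_B */5 -> active={job_B:*/5, job_C:*/13}
Op 10: unregister job_C -> active={job_B:*/5}
  job_B: interval 5, next fire after T=223 is 225
Earliest fire time = 225 (job job_B)

Answer: 225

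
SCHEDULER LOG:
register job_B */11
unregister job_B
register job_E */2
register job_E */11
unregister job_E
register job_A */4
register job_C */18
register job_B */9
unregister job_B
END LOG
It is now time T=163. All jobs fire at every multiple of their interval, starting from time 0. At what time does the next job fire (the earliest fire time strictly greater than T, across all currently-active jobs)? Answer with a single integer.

Answer: 164

Derivation:
Op 1: register job_B */11 -> active={job_B:*/11}
Op 2: unregister job_B -> active={}
Op 3: register job_E */2 -> active={job_E:*/2}
Op 4: register job_E */11 -> active={job_E:*/11}
Op 5: unregister job_E -> active={}
Op 6: register job_A */4 -> active={job_A:*/4}
Op 7: register job_C */18 -> active={job_A:*/4, job_C:*/18}
Op 8: register job_B */9 -> active={job_A:*/4, job_B:*/9, job_C:*/18}
Op 9: unregister job_B -> active={job_A:*/4, job_C:*/18}
  job_A: interval 4, next fire after T=163 is 164
  job_C: interval 18, next fire after T=163 is 180
Earliest fire time = 164 (job job_A)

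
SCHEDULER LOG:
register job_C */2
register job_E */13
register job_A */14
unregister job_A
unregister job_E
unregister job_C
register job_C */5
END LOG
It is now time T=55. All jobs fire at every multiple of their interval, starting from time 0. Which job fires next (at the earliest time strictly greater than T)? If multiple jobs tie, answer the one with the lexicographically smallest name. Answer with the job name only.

Answer: job_C

Derivation:
Op 1: register job_C */2 -> active={job_C:*/2}
Op 2: register job_E */13 -> active={job_C:*/2, job_E:*/13}
Op 3: register job_A */14 -> active={job_A:*/14, job_C:*/2, job_E:*/13}
Op 4: unregister job_A -> active={job_C:*/2, job_E:*/13}
Op 5: unregister job_E -> active={job_C:*/2}
Op 6: unregister job_C -> active={}
Op 7: register job_C */5 -> active={job_C:*/5}
  job_C: interval 5, next fire after T=55 is 60
Earliest = 60, winner (lex tiebreak) = job_C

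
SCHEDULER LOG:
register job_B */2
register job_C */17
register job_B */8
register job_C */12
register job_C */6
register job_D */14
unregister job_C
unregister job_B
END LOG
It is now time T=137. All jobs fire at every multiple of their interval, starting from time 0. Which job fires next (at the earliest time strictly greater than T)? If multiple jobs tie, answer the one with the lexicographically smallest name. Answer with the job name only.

Answer: job_D

Derivation:
Op 1: register job_B */2 -> active={job_B:*/2}
Op 2: register job_C */17 -> active={job_B:*/2, job_C:*/17}
Op 3: register job_B */8 -> active={job_B:*/8, job_C:*/17}
Op 4: register job_C */12 -> active={job_B:*/8, job_C:*/12}
Op 5: register job_C */6 -> active={job_B:*/8, job_C:*/6}
Op 6: register job_D */14 -> active={job_B:*/8, job_C:*/6, job_D:*/14}
Op 7: unregister job_C -> active={job_B:*/8, job_D:*/14}
Op 8: unregister job_B -> active={job_D:*/14}
  job_D: interval 14, next fire after T=137 is 140
Earliest = 140, winner (lex tiebreak) = job_D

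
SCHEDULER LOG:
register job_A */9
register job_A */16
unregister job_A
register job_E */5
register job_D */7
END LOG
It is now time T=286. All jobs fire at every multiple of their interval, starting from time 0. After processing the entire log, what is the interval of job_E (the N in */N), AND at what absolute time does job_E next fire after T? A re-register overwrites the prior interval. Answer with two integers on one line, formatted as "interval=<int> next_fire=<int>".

Answer: interval=5 next_fire=290

Derivation:
Op 1: register job_A */9 -> active={job_A:*/9}
Op 2: register job_A */16 -> active={job_A:*/16}
Op 3: unregister job_A -> active={}
Op 4: register job_E */5 -> active={job_E:*/5}
Op 5: register job_D */7 -> active={job_D:*/7, job_E:*/5}
Final interval of job_E = 5
Next fire of job_E after T=286: (286//5+1)*5 = 290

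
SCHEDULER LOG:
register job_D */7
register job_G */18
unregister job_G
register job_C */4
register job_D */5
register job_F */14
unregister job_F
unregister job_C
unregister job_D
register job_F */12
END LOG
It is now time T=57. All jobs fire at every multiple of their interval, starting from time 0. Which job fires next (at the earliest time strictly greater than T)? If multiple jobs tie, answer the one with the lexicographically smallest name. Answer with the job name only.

Answer: job_F

Derivation:
Op 1: register job_D */7 -> active={job_D:*/7}
Op 2: register job_G */18 -> active={job_D:*/7, job_G:*/18}
Op 3: unregister job_G -> active={job_D:*/7}
Op 4: register job_C */4 -> active={job_C:*/4, job_D:*/7}
Op 5: register job_D */5 -> active={job_C:*/4, job_D:*/5}
Op 6: register job_F */14 -> active={job_C:*/4, job_D:*/5, job_F:*/14}
Op 7: unregister job_F -> active={job_C:*/4, job_D:*/5}
Op 8: unregister job_C -> active={job_D:*/5}
Op 9: unregister job_D -> active={}
Op 10: register job_F */12 -> active={job_F:*/12}
  job_F: interval 12, next fire after T=57 is 60
Earliest = 60, winner (lex tiebreak) = job_F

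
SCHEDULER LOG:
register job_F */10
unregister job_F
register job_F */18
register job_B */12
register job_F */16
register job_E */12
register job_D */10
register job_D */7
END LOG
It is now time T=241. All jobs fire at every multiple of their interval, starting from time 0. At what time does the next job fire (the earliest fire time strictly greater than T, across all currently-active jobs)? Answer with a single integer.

Op 1: register job_F */10 -> active={job_F:*/10}
Op 2: unregister job_F -> active={}
Op 3: register job_F */18 -> active={job_F:*/18}
Op 4: register job_B */12 -> active={job_B:*/12, job_F:*/18}
Op 5: register job_F */16 -> active={job_B:*/12, job_F:*/16}
Op 6: register job_E */12 -> active={job_B:*/12, job_E:*/12, job_F:*/16}
Op 7: register job_D */10 -> active={job_B:*/12, job_D:*/10, job_E:*/12, job_F:*/16}
Op 8: register job_D */7 -> active={job_B:*/12, job_D:*/7, job_E:*/12, job_F:*/16}
  job_B: interval 12, next fire after T=241 is 252
  job_D: interval 7, next fire after T=241 is 245
  job_E: interval 12, next fire after T=241 is 252
  job_F: interval 16, next fire after T=241 is 256
Earliest fire time = 245 (job job_D)

Answer: 245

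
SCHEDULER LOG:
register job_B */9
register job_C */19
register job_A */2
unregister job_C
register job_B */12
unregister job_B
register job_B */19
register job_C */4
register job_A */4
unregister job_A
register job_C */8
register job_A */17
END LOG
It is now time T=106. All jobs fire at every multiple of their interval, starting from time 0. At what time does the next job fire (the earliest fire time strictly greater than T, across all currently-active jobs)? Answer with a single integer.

Answer: 112

Derivation:
Op 1: register job_B */9 -> active={job_B:*/9}
Op 2: register job_C */19 -> active={job_B:*/9, job_C:*/19}
Op 3: register job_A */2 -> active={job_A:*/2, job_B:*/9, job_C:*/19}
Op 4: unregister job_C -> active={job_A:*/2, job_B:*/9}
Op 5: register job_B */12 -> active={job_A:*/2, job_B:*/12}
Op 6: unregister job_B -> active={job_A:*/2}
Op 7: register job_B */19 -> active={job_A:*/2, job_B:*/19}
Op 8: register job_C */4 -> active={job_A:*/2, job_B:*/19, job_C:*/4}
Op 9: register job_A */4 -> active={job_A:*/4, job_B:*/19, job_C:*/4}
Op 10: unregister job_A -> active={job_B:*/19, job_C:*/4}
Op 11: register job_C */8 -> active={job_B:*/19, job_C:*/8}
Op 12: register job_A */17 -> active={job_A:*/17, job_B:*/19, job_C:*/8}
  job_A: interval 17, next fire after T=106 is 119
  job_B: interval 19, next fire after T=106 is 114
  job_C: interval 8, next fire after T=106 is 112
Earliest fire time = 112 (job job_C)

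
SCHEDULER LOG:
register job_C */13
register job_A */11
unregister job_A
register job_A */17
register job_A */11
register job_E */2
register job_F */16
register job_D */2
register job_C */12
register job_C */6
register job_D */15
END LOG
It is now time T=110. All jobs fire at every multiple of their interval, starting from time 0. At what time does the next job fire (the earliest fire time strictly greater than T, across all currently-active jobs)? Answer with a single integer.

Answer: 112

Derivation:
Op 1: register job_C */13 -> active={job_C:*/13}
Op 2: register job_A */11 -> active={job_A:*/11, job_C:*/13}
Op 3: unregister job_A -> active={job_C:*/13}
Op 4: register job_A */17 -> active={job_A:*/17, job_C:*/13}
Op 5: register job_A */11 -> active={job_A:*/11, job_C:*/13}
Op 6: register job_E */2 -> active={job_A:*/11, job_C:*/13, job_E:*/2}
Op 7: register job_F */16 -> active={job_A:*/11, job_C:*/13, job_E:*/2, job_F:*/16}
Op 8: register job_D */2 -> active={job_A:*/11, job_C:*/13, job_D:*/2, job_E:*/2, job_F:*/16}
Op 9: register job_C */12 -> active={job_A:*/11, job_C:*/12, job_D:*/2, job_E:*/2, job_F:*/16}
Op 10: register job_C */6 -> active={job_A:*/11, job_C:*/6, job_D:*/2, job_E:*/2, job_F:*/16}
Op 11: register job_D */15 -> active={job_A:*/11, job_C:*/6, job_D:*/15, job_E:*/2, job_F:*/16}
  job_A: interval 11, next fire after T=110 is 121
  job_C: interval 6, next fire after T=110 is 114
  job_D: interval 15, next fire after T=110 is 120
  job_E: interval 2, next fire after T=110 is 112
  job_F: interval 16, next fire after T=110 is 112
Earliest fire time = 112 (job job_E)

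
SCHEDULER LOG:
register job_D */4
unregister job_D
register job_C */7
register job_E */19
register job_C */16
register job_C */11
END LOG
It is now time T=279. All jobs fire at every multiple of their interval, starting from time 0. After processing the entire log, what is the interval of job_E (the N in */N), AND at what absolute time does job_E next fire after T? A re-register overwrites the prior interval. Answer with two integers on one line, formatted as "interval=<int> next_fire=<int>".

Answer: interval=19 next_fire=285

Derivation:
Op 1: register job_D */4 -> active={job_D:*/4}
Op 2: unregister job_D -> active={}
Op 3: register job_C */7 -> active={job_C:*/7}
Op 4: register job_E */19 -> active={job_C:*/7, job_E:*/19}
Op 5: register job_C */16 -> active={job_C:*/16, job_E:*/19}
Op 6: register job_C */11 -> active={job_C:*/11, job_E:*/19}
Final interval of job_E = 19
Next fire of job_E after T=279: (279//19+1)*19 = 285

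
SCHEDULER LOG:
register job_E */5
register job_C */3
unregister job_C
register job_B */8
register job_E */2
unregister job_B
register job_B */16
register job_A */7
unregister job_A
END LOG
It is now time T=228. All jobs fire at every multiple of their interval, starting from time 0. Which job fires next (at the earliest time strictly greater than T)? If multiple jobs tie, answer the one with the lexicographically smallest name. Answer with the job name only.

Answer: job_E

Derivation:
Op 1: register job_E */5 -> active={job_E:*/5}
Op 2: register job_C */3 -> active={job_C:*/3, job_E:*/5}
Op 3: unregister job_C -> active={job_E:*/5}
Op 4: register job_B */8 -> active={job_B:*/8, job_E:*/5}
Op 5: register job_E */2 -> active={job_B:*/8, job_E:*/2}
Op 6: unregister job_B -> active={job_E:*/2}
Op 7: register job_B */16 -> active={job_B:*/16, job_E:*/2}
Op 8: register job_A */7 -> active={job_A:*/7, job_B:*/16, job_E:*/2}
Op 9: unregister job_A -> active={job_B:*/16, job_E:*/2}
  job_B: interval 16, next fire after T=228 is 240
  job_E: interval 2, next fire after T=228 is 230
Earliest = 230, winner (lex tiebreak) = job_E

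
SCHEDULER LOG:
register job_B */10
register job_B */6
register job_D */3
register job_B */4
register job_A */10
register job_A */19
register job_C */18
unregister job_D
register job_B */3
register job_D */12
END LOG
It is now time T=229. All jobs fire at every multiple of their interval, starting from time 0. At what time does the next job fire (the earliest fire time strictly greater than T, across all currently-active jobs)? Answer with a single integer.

Answer: 231

Derivation:
Op 1: register job_B */10 -> active={job_B:*/10}
Op 2: register job_B */6 -> active={job_B:*/6}
Op 3: register job_D */3 -> active={job_B:*/6, job_D:*/3}
Op 4: register job_B */4 -> active={job_B:*/4, job_D:*/3}
Op 5: register job_A */10 -> active={job_A:*/10, job_B:*/4, job_D:*/3}
Op 6: register job_A */19 -> active={job_A:*/19, job_B:*/4, job_D:*/3}
Op 7: register job_C */18 -> active={job_A:*/19, job_B:*/4, job_C:*/18, job_D:*/3}
Op 8: unregister job_D -> active={job_A:*/19, job_B:*/4, job_C:*/18}
Op 9: register job_B */3 -> active={job_A:*/19, job_B:*/3, job_C:*/18}
Op 10: register job_D */12 -> active={job_A:*/19, job_B:*/3, job_C:*/18, job_D:*/12}
  job_A: interval 19, next fire after T=229 is 247
  job_B: interval 3, next fire after T=229 is 231
  job_C: interval 18, next fire after T=229 is 234
  job_D: interval 12, next fire after T=229 is 240
Earliest fire time = 231 (job job_B)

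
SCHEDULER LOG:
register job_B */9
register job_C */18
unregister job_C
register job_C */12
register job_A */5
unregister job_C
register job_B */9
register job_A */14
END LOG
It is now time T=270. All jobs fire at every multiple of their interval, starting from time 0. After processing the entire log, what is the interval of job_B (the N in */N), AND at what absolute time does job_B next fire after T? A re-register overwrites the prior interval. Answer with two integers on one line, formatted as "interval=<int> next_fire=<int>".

Answer: interval=9 next_fire=279

Derivation:
Op 1: register job_B */9 -> active={job_B:*/9}
Op 2: register job_C */18 -> active={job_B:*/9, job_C:*/18}
Op 3: unregister job_C -> active={job_B:*/9}
Op 4: register job_C */12 -> active={job_B:*/9, job_C:*/12}
Op 5: register job_A */5 -> active={job_A:*/5, job_B:*/9, job_C:*/12}
Op 6: unregister job_C -> active={job_A:*/5, job_B:*/9}
Op 7: register job_B */9 -> active={job_A:*/5, job_B:*/9}
Op 8: register job_A */14 -> active={job_A:*/14, job_B:*/9}
Final interval of job_B = 9
Next fire of job_B after T=270: (270//9+1)*9 = 279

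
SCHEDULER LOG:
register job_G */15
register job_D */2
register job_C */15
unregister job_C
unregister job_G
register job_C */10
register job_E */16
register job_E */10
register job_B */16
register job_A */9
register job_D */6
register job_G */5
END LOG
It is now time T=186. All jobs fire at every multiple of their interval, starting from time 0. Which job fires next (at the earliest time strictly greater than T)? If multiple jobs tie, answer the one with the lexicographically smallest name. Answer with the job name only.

Op 1: register job_G */15 -> active={job_G:*/15}
Op 2: register job_D */2 -> active={job_D:*/2, job_G:*/15}
Op 3: register job_C */15 -> active={job_C:*/15, job_D:*/2, job_G:*/15}
Op 4: unregister job_C -> active={job_D:*/2, job_G:*/15}
Op 5: unregister job_G -> active={job_D:*/2}
Op 6: register job_C */10 -> active={job_C:*/10, job_D:*/2}
Op 7: register job_E */16 -> active={job_C:*/10, job_D:*/2, job_E:*/16}
Op 8: register job_E */10 -> active={job_C:*/10, job_D:*/2, job_E:*/10}
Op 9: register job_B */16 -> active={job_B:*/16, job_C:*/10, job_D:*/2, job_E:*/10}
Op 10: register job_A */9 -> active={job_A:*/9, job_B:*/16, job_C:*/10, job_D:*/2, job_E:*/10}
Op 11: register job_D */6 -> active={job_A:*/9, job_B:*/16, job_C:*/10, job_D:*/6, job_E:*/10}
Op 12: register job_G */5 -> active={job_A:*/9, job_B:*/16, job_C:*/10, job_D:*/6, job_E:*/10, job_G:*/5}
  job_A: interval 9, next fire after T=186 is 189
  job_B: interval 16, next fire after T=186 is 192
  job_C: interval 10, next fire after T=186 is 190
  job_D: interval 6, next fire after T=186 is 192
  job_E: interval 10, next fire after T=186 is 190
  job_G: interval 5, next fire after T=186 is 190
Earliest = 189, winner (lex tiebreak) = job_A

Answer: job_A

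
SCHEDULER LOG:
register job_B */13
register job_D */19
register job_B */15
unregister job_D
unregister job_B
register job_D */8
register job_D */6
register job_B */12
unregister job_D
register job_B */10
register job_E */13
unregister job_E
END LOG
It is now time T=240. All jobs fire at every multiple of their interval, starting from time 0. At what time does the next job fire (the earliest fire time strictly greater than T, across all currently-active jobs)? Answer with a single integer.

Answer: 250

Derivation:
Op 1: register job_B */13 -> active={job_B:*/13}
Op 2: register job_D */19 -> active={job_B:*/13, job_D:*/19}
Op 3: register job_B */15 -> active={job_B:*/15, job_D:*/19}
Op 4: unregister job_D -> active={job_B:*/15}
Op 5: unregister job_B -> active={}
Op 6: register job_D */8 -> active={job_D:*/8}
Op 7: register job_D */6 -> active={job_D:*/6}
Op 8: register job_B */12 -> active={job_B:*/12, job_D:*/6}
Op 9: unregister job_D -> active={job_B:*/12}
Op 10: register job_B */10 -> active={job_B:*/10}
Op 11: register job_E */13 -> active={job_B:*/10, job_E:*/13}
Op 12: unregister job_E -> active={job_B:*/10}
  job_B: interval 10, next fire after T=240 is 250
Earliest fire time = 250 (job job_B)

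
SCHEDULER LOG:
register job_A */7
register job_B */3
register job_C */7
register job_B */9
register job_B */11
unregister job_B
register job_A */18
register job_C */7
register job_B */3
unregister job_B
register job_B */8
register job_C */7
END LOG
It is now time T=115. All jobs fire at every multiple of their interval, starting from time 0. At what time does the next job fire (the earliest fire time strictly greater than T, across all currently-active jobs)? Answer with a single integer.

Answer: 119

Derivation:
Op 1: register job_A */7 -> active={job_A:*/7}
Op 2: register job_B */3 -> active={job_A:*/7, job_B:*/3}
Op 3: register job_C */7 -> active={job_A:*/7, job_B:*/3, job_C:*/7}
Op 4: register job_B */9 -> active={job_A:*/7, job_B:*/9, job_C:*/7}
Op 5: register job_B */11 -> active={job_A:*/7, job_B:*/11, job_C:*/7}
Op 6: unregister job_B -> active={job_A:*/7, job_C:*/7}
Op 7: register job_A */18 -> active={job_A:*/18, job_C:*/7}
Op 8: register job_C */7 -> active={job_A:*/18, job_C:*/7}
Op 9: register job_B */3 -> active={job_A:*/18, job_B:*/3, job_C:*/7}
Op 10: unregister job_B -> active={job_A:*/18, job_C:*/7}
Op 11: register job_B */8 -> active={job_A:*/18, job_B:*/8, job_C:*/7}
Op 12: register job_C */7 -> active={job_A:*/18, job_B:*/8, job_C:*/7}
  job_A: interval 18, next fire after T=115 is 126
  job_B: interval 8, next fire after T=115 is 120
  job_C: interval 7, next fire after T=115 is 119
Earliest fire time = 119 (job job_C)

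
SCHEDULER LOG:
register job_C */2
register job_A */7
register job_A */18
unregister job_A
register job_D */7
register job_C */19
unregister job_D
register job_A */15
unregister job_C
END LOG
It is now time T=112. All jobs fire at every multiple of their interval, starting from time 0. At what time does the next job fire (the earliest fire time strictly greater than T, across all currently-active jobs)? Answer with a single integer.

Answer: 120

Derivation:
Op 1: register job_C */2 -> active={job_C:*/2}
Op 2: register job_A */7 -> active={job_A:*/7, job_C:*/2}
Op 3: register job_A */18 -> active={job_A:*/18, job_C:*/2}
Op 4: unregister job_A -> active={job_C:*/2}
Op 5: register job_D */7 -> active={job_C:*/2, job_D:*/7}
Op 6: register job_C */19 -> active={job_C:*/19, job_D:*/7}
Op 7: unregister job_D -> active={job_C:*/19}
Op 8: register job_A */15 -> active={job_A:*/15, job_C:*/19}
Op 9: unregister job_C -> active={job_A:*/15}
  job_A: interval 15, next fire after T=112 is 120
Earliest fire time = 120 (job job_A)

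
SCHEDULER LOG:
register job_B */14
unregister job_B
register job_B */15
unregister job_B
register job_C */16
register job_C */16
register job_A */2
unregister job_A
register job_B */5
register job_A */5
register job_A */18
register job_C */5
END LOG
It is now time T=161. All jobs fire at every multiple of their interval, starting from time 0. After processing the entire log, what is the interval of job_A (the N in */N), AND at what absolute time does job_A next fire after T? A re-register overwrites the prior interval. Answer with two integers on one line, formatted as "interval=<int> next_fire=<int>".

Op 1: register job_B */14 -> active={job_B:*/14}
Op 2: unregister job_B -> active={}
Op 3: register job_B */15 -> active={job_B:*/15}
Op 4: unregister job_B -> active={}
Op 5: register job_C */16 -> active={job_C:*/16}
Op 6: register job_C */16 -> active={job_C:*/16}
Op 7: register job_A */2 -> active={job_A:*/2, job_C:*/16}
Op 8: unregister job_A -> active={job_C:*/16}
Op 9: register job_B */5 -> active={job_B:*/5, job_C:*/16}
Op 10: register job_A */5 -> active={job_A:*/5, job_B:*/5, job_C:*/16}
Op 11: register job_A */18 -> active={job_A:*/18, job_B:*/5, job_C:*/16}
Op 12: register job_C */5 -> active={job_A:*/18, job_B:*/5, job_C:*/5}
Final interval of job_A = 18
Next fire of job_A after T=161: (161//18+1)*18 = 162

Answer: interval=18 next_fire=162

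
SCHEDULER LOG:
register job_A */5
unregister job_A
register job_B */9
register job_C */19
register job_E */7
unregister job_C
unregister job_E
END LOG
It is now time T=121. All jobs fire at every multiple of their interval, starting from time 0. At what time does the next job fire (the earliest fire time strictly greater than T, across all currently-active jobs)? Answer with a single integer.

Answer: 126

Derivation:
Op 1: register job_A */5 -> active={job_A:*/5}
Op 2: unregister job_A -> active={}
Op 3: register job_B */9 -> active={job_B:*/9}
Op 4: register job_C */19 -> active={job_B:*/9, job_C:*/19}
Op 5: register job_E */7 -> active={job_B:*/9, job_C:*/19, job_E:*/7}
Op 6: unregister job_C -> active={job_B:*/9, job_E:*/7}
Op 7: unregister job_E -> active={job_B:*/9}
  job_B: interval 9, next fire after T=121 is 126
Earliest fire time = 126 (job job_B)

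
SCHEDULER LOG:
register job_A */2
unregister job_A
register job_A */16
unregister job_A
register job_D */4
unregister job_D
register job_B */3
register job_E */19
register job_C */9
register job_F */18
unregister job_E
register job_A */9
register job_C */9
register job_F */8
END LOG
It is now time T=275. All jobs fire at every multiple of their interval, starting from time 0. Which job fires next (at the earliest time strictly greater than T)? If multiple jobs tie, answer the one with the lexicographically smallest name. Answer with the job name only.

Op 1: register job_A */2 -> active={job_A:*/2}
Op 2: unregister job_A -> active={}
Op 3: register job_A */16 -> active={job_A:*/16}
Op 4: unregister job_A -> active={}
Op 5: register job_D */4 -> active={job_D:*/4}
Op 6: unregister job_D -> active={}
Op 7: register job_B */3 -> active={job_B:*/3}
Op 8: register job_E */19 -> active={job_B:*/3, job_E:*/19}
Op 9: register job_C */9 -> active={job_B:*/3, job_C:*/9, job_E:*/19}
Op 10: register job_F */18 -> active={job_B:*/3, job_C:*/9, job_E:*/19, job_F:*/18}
Op 11: unregister job_E -> active={job_B:*/3, job_C:*/9, job_F:*/18}
Op 12: register job_A */9 -> active={job_A:*/9, job_B:*/3, job_C:*/9, job_F:*/18}
Op 13: register job_C */9 -> active={job_A:*/9, job_B:*/3, job_C:*/9, job_F:*/18}
Op 14: register job_F */8 -> active={job_A:*/9, job_B:*/3, job_C:*/9, job_F:*/8}
  job_A: interval 9, next fire after T=275 is 279
  job_B: interval 3, next fire after T=275 is 276
  job_C: interval 9, next fire after T=275 is 279
  job_F: interval 8, next fire after T=275 is 280
Earliest = 276, winner (lex tiebreak) = job_B

Answer: job_B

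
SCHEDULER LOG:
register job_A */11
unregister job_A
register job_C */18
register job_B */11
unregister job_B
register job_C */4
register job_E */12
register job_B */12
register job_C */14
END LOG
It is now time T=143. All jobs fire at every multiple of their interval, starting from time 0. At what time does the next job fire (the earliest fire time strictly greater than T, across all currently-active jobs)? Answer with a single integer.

Op 1: register job_A */11 -> active={job_A:*/11}
Op 2: unregister job_A -> active={}
Op 3: register job_C */18 -> active={job_C:*/18}
Op 4: register job_B */11 -> active={job_B:*/11, job_C:*/18}
Op 5: unregister job_B -> active={job_C:*/18}
Op 6: register job_C */4 -> active={job_C:*/4}
Op 7: register job_E */12 -> active={job_C:*/4, job_E:*/12}
Op 8: register job_B */12 -> active={job_B:*/12, job_C:*/4, job_E:*/12}
Op 9: register job_C */14 -> active={job_B:*/12, job_C:*/14, job_E:*/12}
  job_B: interval 12, next fire after T=143 is 144
  job_C: interval 14, next fire after T=143 is 154
  job_E: interval 12, next fire after T=143 is 144
Earliest fire time = 144 (job job_B)

Answer: 144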